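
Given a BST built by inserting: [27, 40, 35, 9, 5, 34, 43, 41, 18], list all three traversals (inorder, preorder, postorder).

Tree insertion order: [27, 40, 35, 9, 5, 34, 43, 41, 18]
Tree (level-order array): [27, 9, 40, 5, 18, 35, 43, None, None, None, None, 34, None, 41]
Inorder (L, root, R): [5, 9, 18, 27, 34, 35, 40, 41, 43]
Preorder (root, L, R): [27, 9, 5, 18, 40, 35, 34, 43, 41]
Postorder (L, R, root): [5, 18, 9, 34, 35, 41, 43, 40, 27]


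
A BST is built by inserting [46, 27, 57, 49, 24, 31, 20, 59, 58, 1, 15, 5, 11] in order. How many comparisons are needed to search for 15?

Search path for 15: 46 -> 27 -> 24 -> 20 -> 1 -> 15
Found: True
Comparisons: 6


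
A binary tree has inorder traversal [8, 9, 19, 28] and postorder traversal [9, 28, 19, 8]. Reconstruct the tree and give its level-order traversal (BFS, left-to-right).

Inorder:   [8, 9, 19, 28]
Postorder: [9, 28, 19, 8]
Algorithm: postorder visits root last, so walk postorder right-to-left;
each value is the root of the current inorder slice — split it at that
value, recurse on the right subtree first, then the left.
Recursive splits:
  root=8; inorder splits into left=[], right=[9, 19, 28]
  root=19; inorder splits into left=[9], right=[28]
  root=28; inorder splits into left=[], right=[]
  root=9; inorder splits into left=[], right=[]
Reconstructed level-order: [8, 19, 9, 28]


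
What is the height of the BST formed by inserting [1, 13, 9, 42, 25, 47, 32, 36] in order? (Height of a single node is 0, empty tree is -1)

Insertion order: [1, 13, 9, 42, 25, 47, 32, 36]
Tree (level-order array): [1, None, 13, 9, 42, None, None, 25, 47, None, 32, None, None, None, 36]
Compute height bottom-up (empty subtree = -1):
  height(9) = 1 + max(-1, -1) = 0
  height(36) = 1 + max(-1, -1) = 0
  height(32) = 1 + max(-1, 0) = 1
  height(25) = 1 + max(-1, 1) = 2
  height(47) = 1 + max(-1, -1) = 0
  height(42) = 1 + max(2, 0) = 3
  height(13) = 1 + max(0, 3) = 4
  height(1) = 1 + max(-1, 4) = 5
Height = 5


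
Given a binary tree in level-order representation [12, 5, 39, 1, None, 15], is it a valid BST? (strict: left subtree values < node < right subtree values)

Level-order array: [12, 5, 39, 1, None, 15]
Validate using subtree bounds (lo, hi): at each node, require lo < value < hi,
then recurse left with hi=value and right with lo=value.
Preorder trace (stopping at first violation):
  at node 12 with bounds (-inf, +inf): OK
  at node 5 with bounds (-inf, 12): OK
  at node 1 with bounds (-inf, 5): OK
  at node 39 with bounds (12, +inf): OK
  at node 15 with bounds (12, 39): OK
No violation found at any node.
Result: Valid BST


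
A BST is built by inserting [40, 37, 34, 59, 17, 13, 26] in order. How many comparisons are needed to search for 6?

Search path for 6: 40 -> 37 -> 34 -> 17 -> 13
Found: False
Comparisons: 5


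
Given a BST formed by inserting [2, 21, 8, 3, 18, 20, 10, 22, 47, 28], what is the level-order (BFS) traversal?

Tree insertion order: [2, 21, 8, 3, 18, 20, 10, 22, 47, 28]
Tree (level-order array): [2, None, 21, 8, 22, 3, 18, None, 47, None, None, 10, 20, 28]
BFS from the root, enqueuing left then right child of each popped node:
  queue [2] -> pop 2, enqueue [21], visited so far: [2]
  queue [21] -> pop 21, enqueue [8, 22], visited so far: [2, 21]
  queue [8, 22] -> pop 8, enqueue [3, 18], visited so far: [2, 21, 8]
  queue [22, 3, 18] -> pop 22, enqueue [47], visited so far: [2, 21, 8, 22]
  queue [3, 18, 47] -> pop 3, enqueue [none], visited so far: [2, 21, 8, 22, 3]
  queue [18, 47] -> pop 18, enqueue [10, 20], visited so far: [2, 21, 8, 22, 3, 18]
  queue [47, 10, 20] -> pop 47, enqueue [28], visited so far: [2, 21, 8, 22, 3, 18, 47]
  queue [10, 20, 28] -> pop 10, enqueue [none], visited so far: [2, 21, 8, 22, 3, 18, 47, 10]
  queue [20, 28] -> pop 20, enqueue [none], visited so far: [2, 21, 8, 22, 3, 18, 47, 10, 20]
  queue [28] -> pop 28, enqueue [none], visited so far: [2, 21, 8, 22, 3, 18, 47, 10, 20, 28]
Result: [2, 21, 8, 22, 3, 18, 47, 10, 20, 28]


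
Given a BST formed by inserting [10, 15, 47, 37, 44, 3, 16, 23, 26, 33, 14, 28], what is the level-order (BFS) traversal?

Tree insertion order: [10, 15, 47, 37, 44, 3, 16, 23, 26, 33, 14, 28]
Tree (level-order array): [10, 3, 15, None, None, 14, 47, None, None, 37, None, 16, 44, None, 23, None, None, None, 26, None, 33, 28]
BFS from the root, enqueuing left then right child of each popped node:
  queue [10] -> pop 10, enqueue [3, 15], visited so far: [10]
  queue [3, 15] -> pop 3, enqueue [none], visited so far: [10, 3]
  queue [15] -> pop 15, enqueue [14, 47], visited so far: [10, 3, 15]
  queue [14, 47] -> pop 14, enqueue [none], visited so far: [10, 3, 15, 14]
  queue [47] -> pop 47, enqueue [37], visited so far: [10, 3, 15, 14, 47]
  queue [37] -> pop 37, enqueue [16, 44], visited so far: [10, 3, 15, 14, 47, 37]
  queue [16, 44] -> pop 16, enqueue [23], visited so far: [10, 3, 15, 14, 47, 37, 16]
  queue [44, 23] -> pop 44, enqueue [none], visited so far: [10, 3, 15, 14, 47, 37, 16, 44]
  queue [23] -> pop 23, enqueue [26], visited so far: [10, 3, 15, 14, 47, 37, 16, 44, 23]
  queue [26] -> pop 26, enqueue [33], visited so far: [10, 3, 15, 14, 47, 37, 16, 44, 23, 26]
  queue [33] -> pop 33, enqueue [28], visited so far: [10, 3, 15, 14, 47, 37, 16, 44, 23, 26, 33]
  queue [28] -> pop 28, enqueue [none], visited so far: [10, 3, 15, 14, 47, 37, 16, 44, 23, 26, 33, 28]
Result: [10, 3, 15, 14, 47, 37, 16, 44, 23, 26, 33, 28]


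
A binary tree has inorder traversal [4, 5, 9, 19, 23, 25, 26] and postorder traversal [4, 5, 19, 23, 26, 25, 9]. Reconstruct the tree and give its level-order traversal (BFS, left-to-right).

Inorder:   [4, 5, 9, 19, 23, 25, 26]
Postorder: [4, 5, 19, 23, 26, 25, 9]
Algorithm: postorder visits root last, so walk postorder right-to-left;
each value is the root of the current inorder slice — split it at that
value, recurse on the right subtree first, then the left.
Recursive splits:
  root=9; inorder splits into left=[4, 5], right=[19, 23, 25, 26]
  root=25; inorder splits into left=[19, 23], right=[26]
  root=26; inorder splits into left=[], right=[]
  root=23; inorder splits into left=[19], right=[]
  root=19; inorder splits into left=[], right=[]
  root=5; inorder splits into left=[4], right=[]
  root=4; inorder splits into left=[], right=[]
Reconstructed level-order: [9, 5, 25, 4, 23, 26, 19]


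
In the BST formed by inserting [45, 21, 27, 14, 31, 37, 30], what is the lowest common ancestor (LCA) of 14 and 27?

Tree insertion order: [45, 21, 27, 14, 31, 37, 30]
Tree (level-order array): [45, 21, None, 14, 27, None, None, None, 31, 30, 37]
In a BST, the LCA of p=14, q=27 is the first node v on the
root-to-leaf path with p <= v <= q (go left if both < v, right if both > v).
Walk from root:
  at 45: both 14 and 27 < 45, go left
  at 21: 14 <= 21 <= 27, this is the LCA
LCA = 21


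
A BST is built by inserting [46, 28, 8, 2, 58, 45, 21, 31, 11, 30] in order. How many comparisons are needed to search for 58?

Search path for 58: 46 -> 58
Found: True
Comparisons: 2


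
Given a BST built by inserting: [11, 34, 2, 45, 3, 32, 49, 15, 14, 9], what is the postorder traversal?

Tree insertion order: [11, 34, 2, 45, 3, 32, 49, 15, 14, 9]
Tree (level-order array): [11, 2, 34, None, 3, 32, 45, None, 9, 15, None, None, 49, None, None, 14]
Postorder traversal: [9, 3, 2, 14, 15, 32, 49, 45, 34, 11]


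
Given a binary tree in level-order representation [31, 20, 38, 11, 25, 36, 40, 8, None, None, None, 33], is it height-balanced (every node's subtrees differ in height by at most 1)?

Tree (level-order array): [31, 20, 38, 11, 25, 36, 40, 8, None, None, None, 33]
Definition: a tree is height-balanced if, at every node, |h(left) - h(right)| <= 1 (empty subtree has height -1).
Bottom-up per-node check:
  node 8: h_left=-1, h_right=-1, diff=0 [OK], height=0
  node 11: h_left=0, h_right=-1, diff=1 [OK], height=1
  node 25: h_left=-1, h_right=-1, diff=0 [OK], height=0
  node 20: h_left=1, h_right=0, diff=1 [OK], height=2
  node 33: h_left=-1, h_right=-1, diff=0 [OK], height=0
  node 36: h_left=0, h_right=-1, diff=1 [OK], height=1
  node 40: h_left=-1, h_right=-1, diff=0 [OK], height=0
  node 38: h_left=1, h_right=0, diff=1 [OK], height=2
  node 31: h_left=2, h_right=2, diff=0 [OK], height=3
All nodes satisfy the balance condition.
Result: Balanced


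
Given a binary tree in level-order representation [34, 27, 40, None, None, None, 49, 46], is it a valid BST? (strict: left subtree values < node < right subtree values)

Level-order array: [34, 27, 40, None, None, None, 49, 46]
Validate using subtree bounds (lo, hi): at each node, require lo < value < hi,
then recurse left with hi=value and right with lo=value.
Preorder trace (stopping at first violation):
  at node 34 with bounds (-inf, +inf): OK
  at node 27 with bounds (-inf, 34): OK
  at node 40 with bounds (34, +inf): OK
  at node 49 with bounds (40, +inf): OK
  at node 46 with bounds (40, 49): OK
No violation found at any node.
Result: Valid BST


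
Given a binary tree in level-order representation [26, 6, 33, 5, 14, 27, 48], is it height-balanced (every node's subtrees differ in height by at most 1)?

Tree (level-order array): [26, 6, 33, 5, 14, 27, 48]
Definition: a tree is height-balanced if, at every node, |h(left) - h(right)| <= 1 (empty subtree has height -1).
Bottom-up per-node check:
  node 5: h_left=-1, h_right=-1, diff=0 [OK], height=0
  node 14: h_left=-1, h_right=-1, diff=0 [OK], height=0
  node 6: h_left=0, h_right=0, diff=0 [OK], height=1
  node 27: h_left=-1, h_right=-1, diff=0 [OK], height=0
  node 48: h_left=-1, h_right=-1, diff=0 [OK], height=0
  node 33: h_left=0, h_right=0, diff=0 [OK], height=1
  node 26: h_left=1, h_right=1, diff=0 [OK], height=2
All nodes satisfy the balance condition.
Result: Balanced


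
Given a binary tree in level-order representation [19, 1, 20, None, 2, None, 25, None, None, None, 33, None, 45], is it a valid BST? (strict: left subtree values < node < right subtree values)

Level-order array: [19, 1, 20, None, 2, None, 25, None, None, None, 33, None, 45]
Validate using subtree bounds (lo, hi): at each node, require lo < value < hi,
then recurse left with hi=value and right with lo=value.
Preorder trace (stopping at first violation):
  at node 19 with bounds (-inf, +inf): OK
  at node 1 with bounds (-inf, 19): OK
  at node 2 with bounds (1, 19): OK
  at node 20 with bounds (19, +inf): OK
  at node 25 with bounds (20, +inf): OK
  at node 33 with bounds (25, +inf): OK
  at node 45 with bounds (33, +inf): OK
No violation found at any node.
Result: Valid BST


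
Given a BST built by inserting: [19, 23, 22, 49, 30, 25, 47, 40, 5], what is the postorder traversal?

Tree insertion order: [19, 23, 22, 49, 30, 25, 47, 40, 5]
Tree (level-order array): [19, 5, 23, None, None, 22, 49, None, None, 30, None, 25, 47, None, None, 40]
Postorder traversal: [5, 22, 25, 40, 47, 30, 49, 23, 19]


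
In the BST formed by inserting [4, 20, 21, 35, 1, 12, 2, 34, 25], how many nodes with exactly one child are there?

Tree built from: [4, 20, 21, 35, 1, 12, 2, 34, 25]
Tree (level-order array): [4, 1, 20, None, 2, 12, 21, None, None, None, None, None, 35, 34, None, 25]
Rule: These are nodes with exactly 1 non-null child.
Per-node child counts:
  node 4: 2 child(ren)
  node 1: 1 child(ren)
  node 2: 0 child(ren)
  node 20: 2 child(ren)
  node 12: 0 child(ren)
  node 21: 1 child(ren)
  node 35: 1 child(ren)
  node 34: 1 child(ren)
  node 25: 0 child(ren)
Matching nodes: [1, 21, 35, 34]
Count of nodes with exactly one child: 4


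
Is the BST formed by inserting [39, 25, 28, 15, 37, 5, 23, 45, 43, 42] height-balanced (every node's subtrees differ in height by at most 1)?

Tree (level-order array): [39, 25, 45, 15, 28, 43, None, 5, 23, None, 37, 42]
Definition: a tree is height-balanced if, at every node, |h(left) - h(right)| <= 1 (empty subtree has height -1).
Bottom-up per-node check:
  node 5: h_left=-1, h_right=-1, diff=0 [OK], height=0
  node 23: h_left=-1, h_right=-1, diff=0 [OK], height=0
  node 15: h_left=0, h_right=0, diff=0 [OK], height=1
  node 37: h_left=-1, h_right=-1, diff=0 [OK], height=0
  node 28: h_left=-1, h_right=0, diff=1 [OK], height=1
  node 25: h_left=1, h_right=1, diff=0 [OK], height=2
  node 42: h_left=-1, h_right=-1, diff=0 [OK], height=0
  node 43: h_left=0, h_right=-1, diff=1 [OK], height=1
  node 45: h_left=1, h_right=-1, diff=2 [FAIL (|1--1|=2 > 1)], height=2
  node 39: h_left=2, h_right=2, diff=0 [OK], height=3
Node 45 violates the condition: |1 - -1| = 2 > 1.
Result: Not balanced


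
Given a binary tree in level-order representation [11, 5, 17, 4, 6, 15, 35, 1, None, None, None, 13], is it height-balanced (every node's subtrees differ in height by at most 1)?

Tree (level-order array): [11, 5, 17, 4, 6, 15, 35, 1, None, None, None, 13]
Definition: a tree is height-balanced if, at every node, |h(left) - h(right)| <= 1 (empty subtree has height -1).
Bottom-up per-node check:
  node 1: h_left=-1, h_right=-1, diff=0 [OK], height=0
  node 4: h_left=0, h_right=-1, diff=1 [OK], height=1
  node 6: h_left=-1, h_right=-1, diff=0 [OK], height=0
  node 5: h_left=1, h_right=0, diff=1 [OK], height=2
  node 13: h_left=-1, h_right=-1, diff=0 [OK], height=0
  node 15: h_left=0, h_right=-1, diff=1 [OK], height=1
  node 35: h_left=-1, h_right=-1, diff=0 [OK], height=0
  node 17: h_left=1, h_right=0, diff=1 [OK], height=2
  node 11: h_left=2, h_right=2, diff=0 [OK], height=3
All nodes satisfy the balance condition.
Result: Balanced


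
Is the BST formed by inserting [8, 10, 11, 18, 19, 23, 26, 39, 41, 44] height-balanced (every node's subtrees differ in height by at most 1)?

Tree (level-order array): [8, None, 10, None, 11, None, 18, None, 19, None, 23, None, 26, None, 39, None, 41, None, 44]
Definition: a tree is height-balanced if, at every node, |h(left) - h(right)| <= 1 (empty subtree has height -1).
Bottom-up per-node check:
  node 44: h_left=-1, h_right=-1, diff=0 [OK], height=0
  node 41: h_left=-1, h_right=0, diff=1 [OK], height=1
  node 39: h_left=-1, h_right=1, diff=2 [FAIL (|-1-1|=2 > 1)], height=2
  node 26: h_left=-1, h_right=2, diff=3 [FAIL (|-1-2|=3 > 1)], height=3
  node 23: h_left=-1, h_right=3, diff=4 [FAIL (|-1-3|=4 > 1)], height=4
  node 19: h_left=-1, h_right=4, diff=5 [FAIL (|-1-4|=5 > 1)], height=5
  node 18: h_left=-1, h_right=5, diff=6 [FAIL (|-1-5|=6 > 1)], height=6
  node 11: h_left=-1, h_right=6, diff=7 [FAIL (|-1-6|=7 > 1)], height=7
  node 10: h_left=-1, h_right=7, diff=8 [FAIL (|-1-7|=8 > 1)], height=8
  node 8: h_left=-1, h_right=8, diff=9 [FAIL (|-1-8|=9 > 1)], height=9
Node 39 violates the condition: |-1 - 1| = 2 > 1.
Result: Not balanced


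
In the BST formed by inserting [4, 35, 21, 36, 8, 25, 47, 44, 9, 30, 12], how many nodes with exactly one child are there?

Tree built from: [4, 35, 21, 36, 8, 25, 47, 44, 9, 30, 12]
Tree (level-order array): [4, None, 35, 21, 36, 8, 25, None, 47, None, 9, None, 30, 44, None, None, 12]
Rule: These are nodes with exactly 1 non-null child.
Per-node child counts:
  node 4: 1 child(ren)
  node 35: 2 child(ren)
  node 21: 2 child(ren)
  node 8: 1 child(ren)
  node 9: 1 child(ren)
  node 12: 0 child(ren)
  node 25: 1 child(ren)
  node 30: 0 child(ren)
  node 36: 1 child(ren)
  node 47: 1 child(ren)
  node 44: 0 child(ren)
Matching nodes: [4, 8, 9, 25, 36, 47]
Count of nodes with exactly one child: 6


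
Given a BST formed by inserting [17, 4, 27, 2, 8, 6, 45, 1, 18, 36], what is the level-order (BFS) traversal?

Tree insertion order: [17, 4, 27, 2, 8, 6, 45, 1, 18, 36]
Tree (level-order array): [17, 4, 27, 2, 8, 18, 45, 1, None, 6, None, None, None, 36]
BFS from the root, enqueuing left then right child of each popped node:
  queue [17] -> pop 17, enqueue [4, 27], visited so far: [17]
  queue [4, 27] -> pop 4, enqueue [2, 8], visited so far: [17, 4]
  queue [27, 2, 8] -> pop 27, enqueue [18, 45], visited so far: [17, 4, 27]
  queue [2, 8, 18, 45] -> pop 2, enqueue [1], visited so far: [17, 4, 27, 2]
  queue [8, 18, 45, 1] -> pop 8, enqueue [6], visited so far: [17, 4, 27, 2, 8]
  queue [18, 45, 1, 6] -> pop 18, enqueue [none], visited so far: [17, 4, 27, 2, 8, 18]
  queue [45, 1, 6] -> pop 45, enqueue [36], visited so far: [17, 4, 27, 2, 8, 18, 45]
  queue [1, 6, 36] -> pop 1, enqueue [none], visited so far: [17, 4, 27, 2, 8, 18, 45, 1]
  queue [6, 36] -> pop 6, enqueue [none], visited so far: [17, 4, 27, 2, 8, 18, 45, 1, 6]
  queue [36] -> pop 36, enqueue [none], visited so far: [17, 4, 27, 2, 8, 18, 45, 1, 6, 36]
Result: [17, 4, 27, 2, 8, 18, 45, 1, 6, 36]


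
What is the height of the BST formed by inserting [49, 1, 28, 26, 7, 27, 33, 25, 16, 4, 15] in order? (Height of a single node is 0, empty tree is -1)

Insertion order: [49, 1, 28, 26, 7, 27, 33, 25, 16, 4, 15]
Tree (level-order array): [49, 1, None, None, 28, 26, 33, 7, 27, None, None, 4, 25, None, None, None, None, 16, None, 15]
Compute height bottom-up (empty subtree = -1):
  height(4) = 1 + max(-1, -1) = 0
  height(15) = 1 + max(-1, -1) = 0
  height(16) = 1 + max(0, -1) = 1
  height(25) = 1 + max(1, -1) = 2
  height(7) = 1 + max(0, 2) = 3
  height(27) = 1 + max(-1, -1) = 0
  height(26) = 1 + max(3, 0) = 4
  height(33) = 1 + max(-1, -1) = 0
  height(28) = 1 + max(4, 0) = 5
  height(1) = 1 + max(-1, 5) = 6
  height(49) = 1 + max(6, -1) = 7
Height = 7


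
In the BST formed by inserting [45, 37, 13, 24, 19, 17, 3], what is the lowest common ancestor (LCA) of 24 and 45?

Tree insertion order: [45, 37, 13, 24, 19, 17, 3]
Tree (level-order array): [45, 37, None, 13, None, 3, 24, None, None, 19, None, 17]
In a BST, the LCA of p=24, q=45 is the first node v on the
root-to-leaf path with p <= v <= q (go left if both < v, right if both > v).
Walk from root:
  at 45: 24 <= 45 <= 45, this is the LCA
LCA = 45


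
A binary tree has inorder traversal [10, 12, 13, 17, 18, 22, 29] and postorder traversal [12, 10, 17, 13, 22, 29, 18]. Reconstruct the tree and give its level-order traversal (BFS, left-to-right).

Inorder:   [10, 12, 13, 17, 18, 22, 29]
Postorder: [12, 10, 17, 13, 22, 29, 18]
Algorithm: postorder visits root last, so walk postorder right-to-left;
each value is the root of the current inorder slice — split it at that
value, recurse on the right subtree first, then the left.
Recursive splits:
  root=18; inorder splits into left=[10, 12, 13, 17], right=[22, 29]
  root=29; inorder splits into left=[22], right=[]
  root=22; inorder splits into left=[], right=[]
  root=13; inorder splits into left=[10, 12], right=[17]
  root=17; inorder splits into left=[], right=[]
  root=10; inorder splits into left=[], right=[12]
  root=12; inorder splits into left=[], right=[]
Reconstructed level-order: [18, 13, 29, 10, 17, 22, 12]


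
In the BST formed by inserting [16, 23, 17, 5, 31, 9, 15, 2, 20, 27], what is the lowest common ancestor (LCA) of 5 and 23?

Tree insertion order: [16, 23, 17, 5, 31, 9, 15, 2, 20, 27]
Tree (level-order array): [16, 5, 23, 2, 9, 17, 31, None, None, None, 15, None, 20, 27]
In a BST, the LCA of p=5, q=23 is the first node v on the
root-to-leaf path with p <= v <= q (go left if both < v, right if both > v).
Walk from root:
  at 16: 5 <= 16 <= 23, this is the LCA
LCA = 16


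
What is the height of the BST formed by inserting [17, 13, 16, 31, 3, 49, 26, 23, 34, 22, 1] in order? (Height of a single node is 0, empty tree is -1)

Insertion order: [17, 13, 16, 31, 3, 49, 26, 23, 34, 22, 1]
Tree (level-order array): [17, 13, 31, 3, 16, 26, 49, 1, None, None, None, 23, None, 34, None, None, None, 22]
Compute height bottom-up (empty subtree = -1):
  height(1) = 1 + max(-1, -1) = 0
  height(3) = 1 + max(0, -1) = 1
  height(16) = 1 + max(-1, -1) = 0
  height(13) = 1 + max(1, 0) = 2
  height(22) = 1 + max(-1, -1) = 0
  height(23) = 1 + max(0, -1) = 1
  height(26) = 1 + max(1, -1) = 2
  height(34) = 1 + max(-1, -1) = 0
  height(49) = 1 + max(0, -1) = 1
  height(31) = 1 + max(2, 1) = 3
  height(17) = 1 + max(2, 3) = 4
Height = 4


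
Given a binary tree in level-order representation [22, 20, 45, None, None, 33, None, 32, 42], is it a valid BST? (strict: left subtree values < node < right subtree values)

Level-order array: [22, 20, 45, None, None, 33, None, 32, 42]
Validate using subtree bounds (lo, hi): at each node, require lo < value < hi,
then recurse left with hi=value and right with lo=value.
Preorder trace (stopping at first violation):
  at node 22 with bounds (-inf, +inf): OK
  at node 20 with bounds (-inf, 22): OK
  at node 45 with bounds (22, +inf): OK
  at node 33 with bounds (22, 45): OK
  at node 32 with bounds (22, 33): OK
  at node 42 with bounds (33, 45): OK
No violation found at any node.
Result: Valid BST


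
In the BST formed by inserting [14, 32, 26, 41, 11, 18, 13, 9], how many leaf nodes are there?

Tree built from: [14, 32, 26, 41, 11, 18, 13, 9]
Tree (level-order array): [14, 11, 32, 9, 13, 26, 41, None, None, None, None, 18]
Rule: A leaf has 0 children.
Per-node child counts:
  node 14: 2 child(ren)
  node 11: 2 child(ren)
  node 9: 0 child(ren)
  node 13: 0 child(ren)
  node 32: 2 child(ren)
  node 26: 1 child(ren)
  node 18: 0 child(ren)
  node 41: 0 child(ren)
Matching nodes: [9, 13, 18, 41]
Count of leaf nodes: 4


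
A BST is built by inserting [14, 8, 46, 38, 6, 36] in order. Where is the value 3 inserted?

Starting tree (level order): [14, 8, 46, 6, None, 38, None, None, None, 36]
Insertion path: 14 -> 8 -> 6
Result: insert 3 as left child of 6
Final tree (level order): [14, 8, 46, 6, None, 38, None, 3, None, 36]


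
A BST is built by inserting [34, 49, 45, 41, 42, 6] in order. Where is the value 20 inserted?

Starting tree (level order): [34, 6, 49, None, None, 45, None, 41, None, None, 42]
Insertion path: 34 -> 6
Result: insert 20 as right child of 6
Final tree (level order): [34, 6, 49, None, 20, 45, None, None, None, 41, None, None, 42]


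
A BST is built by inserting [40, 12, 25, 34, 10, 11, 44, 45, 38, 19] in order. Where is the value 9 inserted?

Starting tree (level order): [40, 12, 44, 10, 25, None, 45, None, 11, 19, 34, None, None, None, None, None, None, None, 38]
Insertion path: 40 -> 12 -> 10
Result: insert 9 as left child of 10
Final tree (level order): [40, 12, 44, 10, 25, None, 45, 9, 11, 19, 34, None, None, None, None, None, None, None, None, None, 38]


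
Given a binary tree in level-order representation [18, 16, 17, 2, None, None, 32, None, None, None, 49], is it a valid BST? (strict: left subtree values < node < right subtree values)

Level-order array: [18, 16, 17, 2, None, None, 32, None, None, None, 49]
Validate using subtree bounds (lo, hi): at each node, require lo < value < hi,
then recurse left with hi=value and right with lo=value.
Preorder trace (stopping at first violation):
  at node 18 with bounds (-inf, +inf): OK
  at node 16 with bounds (-inf, 18): OK
  at node 2 with bounds (-inf, 16): OK
  at node 17 with bounds (18, +inf): VIOLATION
Node 17 violates its bound: not (18 < 17 < +inf).
Result: Not a valid BST


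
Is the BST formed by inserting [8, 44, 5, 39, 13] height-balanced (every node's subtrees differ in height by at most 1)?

Tree (level-order array): [8, 5, 44, None, None, 39, None, 13]
Definition: a tree is height-balanced if, at every node, |h(left) - h(right)| <= 1 (empty subtree has height -1).
Bottom-up per-node check:
  node 5: h_left=-1, h_right=-1, diff=0 [OK], height=0
  node 13: h_left=-1, h_right=-1, diff=0 [OK], height=0
  node 39: h_left=0, h_right=-1, diff=1 [OK], height=1
  node 44: h_left=1, h_right=-1, diff=2 [FAIL (|1--1|=2 > 1)], height=2
  node 8: h_left=0, h_right=2, diff=2 [FAIL (|0-2|=2 > 1)], height=3
Node 44 violates the condition: |1 - -1| = 2 > 1.
Result: Not balanced


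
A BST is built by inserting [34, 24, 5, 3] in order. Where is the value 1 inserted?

Starting tree (level order): [34, 24, None, 5, None, 3]
Insertion path: 34 -> 24 -> 5 -> 3
Result: insert 1 as left child of 3
Final tree (level order): [34, 24, None, 5, None, 3, None, 1]


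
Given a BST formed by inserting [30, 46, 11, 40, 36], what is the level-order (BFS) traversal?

Tree insertion order: [30, 46, 11, 40, 36]
Tree (level-order array): [30, 11, 46, None, None, 40, None, 36]
BFS from the root, enqueuing left then right child of each popped node:
  queue [30] -> pop 30, enqueue [11, 46], visited so far: [30]
  queue [11, 46] -> pop 11, enqueue [none], visited so far: [30, 11]
  queue [46] -> pop 46, enqueue [40], visited so far: [30, 11, 46]
  queue [40] -> pop 40, enqueue [36], visited so far: [30, 11, 46, 40]
  queue [36] -> pop 36, enqueue [none], visited so far: [30, 11, 46, 40, 36]
Result: [30, 11, 46, 40, 36]


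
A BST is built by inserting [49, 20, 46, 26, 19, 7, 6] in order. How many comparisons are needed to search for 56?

Search path for 56: 49
Found: False
Comparisons: 1


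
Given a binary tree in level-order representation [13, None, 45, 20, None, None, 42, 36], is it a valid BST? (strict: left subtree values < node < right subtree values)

Level-order array: [13, None, 45, 20, None, None, 42, 36]
Validate using subtree bounds (lo, hi): at each node, require lo < value < hi,
then recurse left with hi=value and right with lo=value.
Preorder trace (stopping at first violation):
  at node 13 with bounds (-inf, +inf): OK
  at node 45 with bounds (13, +inf): OK
  at node 20 with bounds (13, 45): OK
  at node 42 with bounds (20, 45): OK
  at node 36 with bounds (20, 42): OK
No violation found at any node.
Result: Valid BST


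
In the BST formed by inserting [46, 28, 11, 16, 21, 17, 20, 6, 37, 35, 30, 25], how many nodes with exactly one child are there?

Tree built from: [46, 28, 11, 16, 21, 17, 20, 6, 37, 35, 30, 25]
Tree (level-order array): [46, 28, None, 11, 37, 6, 16, 35, None, None, None, None, 21, 30, None, 17, 25, None, None, None, 20]
Rule: These are nodes with exactly 1 non-null child.
Per-node child counts:
  node 46: 1 child(ren)
  node 28: 2 child(ren)
  node 11: 2 child(ren)
  node 6: 0 child(ren)
  node 16: 1 child(ren)
  node 21: 2 child(ren)
  node 17: 1 child(ren)
  node 20: 0 child(ren)
  node 25: 0 child(ren)
  node 37: 1 child(ren)
  node 35: 1 child(ren)
  node 30: 0 child(ren)
Matching nodes: [46, 16, 17, 37, 35]
Count of nodes with exactly one child: 5


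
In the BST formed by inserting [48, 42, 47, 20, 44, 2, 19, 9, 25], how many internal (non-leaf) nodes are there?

Tree built from: [48, 42, 47, 20, 44, 2, 19, 9, 25]
Tree (level-order array): [48, 42, None, 20, 47, 2, 25, 44, None, None, 19, None, None, None, None, 9]
Rule: An internal node has at least one child.
Per-node child counts:
  node 48: 1 child(ren)
  node 42: 2 child(ren)
  node 20: 2 child(ren)
  node 2: 1 child(ren)
  node 19: 1 child(ren)
  node 9: 0 child(ren)
  node 25: 0 child(ren)
  node 47: 1 child(ren)
  node 44: 0 child(ren)
Matching nodes: [48, 42, 20, 2, 19, 47]
Count of internal (non-leaf) nodes: 6


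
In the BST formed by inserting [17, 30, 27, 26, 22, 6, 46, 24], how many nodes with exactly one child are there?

Tree built from: [17, 30, 27, 26, 22, 6, 46, 24]
Tree (level-order array): [17, 6, 30, None, None, 27, 46, 26, None, None, None, 22, None, None, 24]
Rule: These are nodes with exactly 1 non-null child.
Per-node child counts:
  node 17: 2 child(ren)
  node 6: 0 child(ren)
  node 30: 2 child(ren)
  node 27: 1 child(ren)
  node 26: 1 child(ren)
  node 22: 1 child(ren)
  node 24: 0 child(ren)
  node 46: 0 child(ren)
Matching nodes: [27, 26, 22]
Count of nodes with exactly one child: 3


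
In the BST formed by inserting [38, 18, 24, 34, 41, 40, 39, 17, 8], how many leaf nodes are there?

Tree built from: [38, 18, 24, 34, 41, 40, 39, 17, 8]
Tree (level-order array): [38, 18, 41, 17, 24, 40, None, 8, None, None, 34, 39]
Rule: A leaf has 0 children.
Per-node child counts:
  node 38: 2 child(ren)
  node 18: 2 child(ren)
  node 17: 1 child(ren)
  node 8: 0 child(ren)
  node 24: 1 child(ren)
  node 34: 0 child(ren)
  node 41: 1 child(ren)
  node 40: 1 child(ren)
  node 39: 0 child(ren)
Matching nodes: [8, 34, 39]
Count of leaf nodes: 3


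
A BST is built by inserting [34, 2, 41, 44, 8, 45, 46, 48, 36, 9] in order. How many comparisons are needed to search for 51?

Search path for 51: 34 -> 41 -> 44 -> 45 -> 46 -> 48
Found: False
Comparisons: 6


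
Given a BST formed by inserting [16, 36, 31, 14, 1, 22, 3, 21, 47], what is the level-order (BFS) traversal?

Tree insertion order: [16, 36, 31, 14, 1, 22, 3, 21, 47]
Tree (level-order array): [16, 14, 36, 1, None, 31, 47, None, 3, 22, None, None, None, None, None, 21]
BFS from the root, enqueuing left then right child of each popped node:
  queue [16] -> pop 16, enqueue [14, 36], visited so far: [16]
  queue [14, 36] -> pop 14, enqueue [1], visited so far: [16, 14]
  queue [36, 1] -> pop 36, enqueue [31, 47], visited so far: [16, 14, 36]
  queue [1, 31, 47] -> pop 1, enqueue [3], visited so far: [16, 14, 36, 1]
  queue [31, 47, 3] -> pop 31, enqueue [22], visited so far: [16, 14, 36, 1, 31]
  queue [47, 3, 22] -> pop 47, enqueue [none], visited so far: [16, 14, 36, 1, 31, 47]
  queue [3, 22] -> pop 3, enqueue [none], visited so far: [16, 14, 36, 1, 31, 47, 3]
  queue [22] -> pop 22, enqueue [21], visited so far: [16, 14, 36, 1, 31, 47, 3, 22]
  queue [21] -> pop 21, enqueue [none], visited so far: [16, 14, 36, 1, 31, 47, 3, 22, 21]
Result: [16, 14, 36, 1, 31, 47, 3, 22, 21]


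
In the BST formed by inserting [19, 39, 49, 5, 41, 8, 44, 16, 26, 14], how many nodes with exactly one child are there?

Tree built from: [19, 39, 49, 5, 41, 8, 44, 16, 26, 14]
Tree (level-order array): [19, 5, 39, None, 8, 26, 49, None, 16, None, None, 41, None, 14, None, None, 44]
Rule: These are nodes with exactly 1 non-null child.
Per-node child counts:
  node 19: 2 child(ren)
  node 5: 1 child(ren)
  node 8: 1 child(ren)
  node 16: 1 child(ren)
  node 14: 0 child(ren)
  node 39: 2 child(ren)
  node 26: 0 child(ren)
  node 49: 1 child(ren)
  node 41: 1 child(ren)
  node 44: 0 child(ren)
Matching nodes: [5, 8, 16, 49, 41]
Count of nodes with exactly one child: 5


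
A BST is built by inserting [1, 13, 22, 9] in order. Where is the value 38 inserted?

Starting tree (level order): [1, None, 13, 9, 22]
Insertion path: 1 -> 13 -> 22
Result: insert 38 as right child of 22
Final tree (level order): [1, None, 13, 9, 22, None, None, None, 38]


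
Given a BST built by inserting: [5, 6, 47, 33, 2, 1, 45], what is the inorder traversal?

Tree insertion order: [5, 6, 47, 33, 2, 1, 45]
Tree (level-order array): [5, 2, 6, 1, None, None, 47, None, None, 33, None, None, 45]
Inorder traversal: [1, 2, 5, 6, 33, 45, 47]


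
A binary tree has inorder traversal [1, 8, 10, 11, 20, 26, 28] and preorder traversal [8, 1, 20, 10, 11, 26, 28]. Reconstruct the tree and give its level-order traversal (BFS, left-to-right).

Inorder:  [1, 8, 10, 11, 20, 26, 28]
Preorder: [8, 1, 20, 10, 11, 26, 28]
Algorithm: preorder visits root first, so consume preorder in order;
for each root, split the current inorder slice at that value into
left-subtree inorder and right-subtree inorder, then recurse.
Recursive splits:
  root=8; inorder splits into left=[1], right=[10, 11, 20, 26, 28]
  root=1; inorder splits into left=[], right=[]
  root=20; inorder splits into left=[10, 11], right=[26, 28]
  root=10; inorder splits into left=[], right=[11]
  root=11; inorder splits into left=[], right=[]
  root=26; inorder splits into left=[], right=[28]
  root=28; inorder splits into left=[], right=[]
Reconstructed level-order: [8, 1, 20, 10, 26, 11, 28]


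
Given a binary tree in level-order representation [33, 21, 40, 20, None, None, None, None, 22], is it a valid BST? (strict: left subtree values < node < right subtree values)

Level-order array: [33, 21, 40, 20, None, None, None, None, 22]
Validate using subtree bounds (lo, hi): at each node, require lo < value < hi,
then recurse left with hi=value and right with lo=value.
Preorder trace (stopping at first violation):
  at node 33 with bounds (-inf, +inf): OK
  at node 21 with bounds (-inf, 33): OK
  at node 20 with bounds (-inf, 21): OK
  at node 22 with bounds (20, 21): VIOLATION
Node 22 violates its bound: not (20 < 22 < 21).
Result: Not a valid BST


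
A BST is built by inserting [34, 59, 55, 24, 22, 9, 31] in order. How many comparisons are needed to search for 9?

Search path for 9: 34 -> 24 -> 22 -> 9
Found: True
Comparisons: 4


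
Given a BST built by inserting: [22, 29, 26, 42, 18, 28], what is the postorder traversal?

Tree insertion order: [22, 29, 26, 42, 18, 28]
Tree (level-order array): [22, 18, 29, None, None, 26, 42, None, 28]
Postorder traversal: [18, 28, 26, 42, 29, 22]


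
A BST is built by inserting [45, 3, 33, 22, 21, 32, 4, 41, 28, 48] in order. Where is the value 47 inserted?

Starting tree (level order): [45, 3, 48, None, 33, None, None, 22, 41, 21, 32, None, None, 4, None, 28]
Insertion path: 45 -> 48
Result: insert 47 as left child of 48
Final tree (level order): [45, 3, 48, None, 33, 47, None, 22, 41, None, None, 21, 32, None, None, 4, None, 28]


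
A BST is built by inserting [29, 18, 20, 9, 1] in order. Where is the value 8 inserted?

Starting tree (level order): [29, 18, None, 9, 20, 1]
Insertion path: 29 -> 18 -> 9 -> 1
Result: insert 8 as right child of 1
Final tree (level order): [29, 18, None, 9, 20, 1, None, None, None, None, 8]


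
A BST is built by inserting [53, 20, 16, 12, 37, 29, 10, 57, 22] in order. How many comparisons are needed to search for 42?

Search path for 42: 53 -> 20 -> 37
Found: False
Comparisons: 3


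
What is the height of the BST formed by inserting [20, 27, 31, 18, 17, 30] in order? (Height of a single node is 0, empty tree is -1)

Insertion order: [20, 27, 31, 18, 17, 30]
Tree (level-order array): [20, 18, 27, 17, None, None, 31, None, None, 30]
Compute height bottom-up (empty subtree = -1):
  height(17) = 1 + max(-1, -1) = 0
  height(18) = 1 + max(0, -1) = 1
  height(30) = 1 + max(-1, -1) = 0
  height(31) = 1 + max(0, -1) = 1
  height(27) = 1 + max(-1, 1) = 2
  height(20) = 1 + max(1, 2) = 3
Height = 3


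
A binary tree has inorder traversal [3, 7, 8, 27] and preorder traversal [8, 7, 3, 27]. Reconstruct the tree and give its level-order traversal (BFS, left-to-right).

Inorder:  [3, 7, 8, 27]
Preorder: [8, 7, 3, 27]
Algorithm: preorder visits root first, so consume preorder in order;
for each root, split the current inorder slice at that value into
left-subtree inorder and right-subtree inorder, then recurse.
Recursive splits:
  root=8; inorder splits into left=[3, 7], right=[27]
  root=7; inorder splits into left=[3], right=[]
  root=3; inorder splits into left=[], right=[]
  root=27; inorder splits into left=[], right=[]
Reconstructed level-order: [8, 7, 27, 3]


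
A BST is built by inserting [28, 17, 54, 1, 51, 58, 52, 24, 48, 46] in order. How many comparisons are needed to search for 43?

Search path for 43: 28 -> 54 -> 51 -> 48 -> 46
Found: False
Comparisons: 5


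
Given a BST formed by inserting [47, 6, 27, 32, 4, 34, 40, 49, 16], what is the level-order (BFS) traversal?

Tree insertion order: [47, 6, 27, 32, 4, 34, 40, 49, 16]
Tree (level-order array): [47, 6, 49, 4, 27, None, None, None, None, 16, 32, None, None, None, 34, None, 40]
BFS from the root, enqueuing left then right child of each popped node:
  queue [47] -> pop 47, enqueue [6, 49], visited so far: [47]
  queue [6, 49] -> pop 6, enqueue [4, 27], visited so far: [47, 6]
  queue [49, 4, 27] -> pop 49, enqueue [none], visited so far: [47, 6, 49]
  queue [4, 27] -> pop 4, enqueue [none], visited so far: [47, 6, 49, 4]
  queue [27] -> pop 27, enqueue [16, 32], visited so far: [47, 6, 49, 4, 27]
  queue [16, 32] -> pop 16, enqueue [none], visited so far: [47, 6, 49, 4, 27, 16]
  queue [32] -> pop 32, enqueue [34], visited so far: [47, 6, 49, 4, 27, 16, 32]
  queue [34] -> pop 34, enqueue [40], visited so far: [47, 6, 49, 4, 27, 16, 32, 34]
  queue [40] -> pop 40, enqueue [none], visited so far: [47, 6, 49, 4, 27, 16, 32, 34, 40]
Result: [47, 6, 49, 4, 27, 16, 32, 34, 40]


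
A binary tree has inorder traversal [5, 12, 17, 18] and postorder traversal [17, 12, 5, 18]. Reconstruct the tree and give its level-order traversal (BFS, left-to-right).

Inorder:   [5, 12, 17, 18]
Postorder: [17, 12, 5, 18]
Algorithm: postorder visits root last, so walk postorder right-to-left;
each value is the root of the current inorder slice — split it at that
value, recurse on the right subtree first, then the left.
Recursive splits:
  root=18; inorder splits into left=[5, 12, 17], right=[]
  root=5; inorder splits into left=[], right=[12, 17]
  root=12; inorder splits into left=[], right=[17]
  root=17; inorder splits into left=[], right=[]
Reconstructed level-order: [18, 5, 12, 17]


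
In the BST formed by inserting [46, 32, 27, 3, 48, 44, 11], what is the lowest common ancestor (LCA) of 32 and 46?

Tree insertion order: [46, 32, 27, 3, 48, 44, 11]
Tree (level-order array): [46, 32, 48, 27, 44, None, None, 3, None, None, None, None, 11]
In a BST, the LCA of p=32, q=46 is the first node v on the
root-to-leaf path with p <= v <= q (go left if both < v, right if both > v).
Walk from root:
  at 46: 32 <= 46 <= 46, this is the LCA
LCA = 46


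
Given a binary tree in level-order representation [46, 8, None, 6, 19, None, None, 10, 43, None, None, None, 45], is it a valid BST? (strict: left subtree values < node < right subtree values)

Level-order array: [46, 8, None, 6, 19, None, None, 10, 43, None, None, None, 45]
Validate using subtree bounds (lo, hi): at each node, require lo < value < hi,
then recurse left with hi=value and right with lo=value.
Preorder trace (stopping at first violation):
  at node 46 with bounds (-inf, +inf): OK
  at node 8 with bounds (-inf, 46): OK
  at node 6 with bounds (-inf, 8): OK
  at node 19 with bounds (8, 46): OK
  at node 10 with bounds (8, 19): OK
  at node 43 with bounds (19, 46): OK
  at node 45 with bounds (43, 46): OK
No violation found at any node.
Result: Valid BST


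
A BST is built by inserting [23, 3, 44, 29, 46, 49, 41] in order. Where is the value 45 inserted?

Starting tree (level order): [23, 3, 44, None, None, 29, 46, None, 41, None, 49]
Insertion path: 23 -> 44 -> 46
Result: insert 45 as left child of 46
Final tree (level order): [23, 3, 44, None, None, 29, 46, None, 41, 45, 49]


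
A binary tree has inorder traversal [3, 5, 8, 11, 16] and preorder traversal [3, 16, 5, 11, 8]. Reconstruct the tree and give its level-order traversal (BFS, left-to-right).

Inorder:  [3, 5, 8, 11, 16]
Preorder: [3, 16, 5, 11, 8]
Algorithm: preorder visits root first, so consume preorder in order;
for each root, split the current inorder slice at that value into
left-subtree inorder and right-subtree inorder, then recurse.
Recursive splits:
  root=3; inorder splits into left=[], right=[5, 8, 11, 16]
  root=16; inorder splits into left=[5, 8, 11], right=[]
  root=5; inorder splits into left=[], right=[8, 11]
  root=11; inorder splits into left=[8], right=[]
  root=8; inorder splits into left=[], right=[]
Reconstructed level-order: [3, 16, 5, 11, 8]


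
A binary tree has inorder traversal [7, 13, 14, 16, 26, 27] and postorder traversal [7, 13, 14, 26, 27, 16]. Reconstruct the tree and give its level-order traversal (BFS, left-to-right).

Inorder:   [7, 13, 14, 16, 26, 27]
Postorder: [7, 13, 14, 26, 27, 16]
Algorithm: postorder visits root last, so walk postorder right-to-left;
each value is the root of the current inorder slice — split it at that
value, recurse on the right subtree first, then the left.
Recursive splits:
  root=16; inorder splits into left=[7, 13, 14], right=[26, 27]
  root=27; inorder splits into left=[26], right=[]
  root=26; inorder splits into left=[], right=[]
  root=14; inorder splits into left=[7, 13], right=[]
  root=13; inorder splits into left=[7], right=[]
  root=7; inorder splits into left=[], right=[]
Reconstructed level-order: [16, 14, 27, 13, 26, 7]


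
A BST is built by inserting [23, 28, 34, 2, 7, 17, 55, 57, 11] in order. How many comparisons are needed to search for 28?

Search path for 28: 23 -> 28
Found: True
Comparisons: 2


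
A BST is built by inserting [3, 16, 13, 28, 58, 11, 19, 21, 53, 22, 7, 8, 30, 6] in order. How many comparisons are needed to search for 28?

Search path for 28: 3 -> 16 -> 28
Found: True
Comparisons: 3
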